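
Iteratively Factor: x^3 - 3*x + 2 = (x - 1)*(x^2 + x - 2) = (x - 1)^2*(x + 2)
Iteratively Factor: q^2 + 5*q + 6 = (q + 2)*(q + 3)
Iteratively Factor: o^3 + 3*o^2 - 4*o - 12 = (o - 2)*(o^2 + 5*o + 6) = (o - 2)*(o + 2)*(o + 3)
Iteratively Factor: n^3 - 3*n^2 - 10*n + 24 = (n + 3)*(n^2 - 6*n + 8) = (n - 2)*(n + 3)*(n - 4)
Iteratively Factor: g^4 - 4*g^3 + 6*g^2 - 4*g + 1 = (g - 1)*(g^3 - 3*g^2 + 3*g - 1) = (g - 1)^2*(g^2 - 2*g + 1) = (g - 1)^3*(g - 1)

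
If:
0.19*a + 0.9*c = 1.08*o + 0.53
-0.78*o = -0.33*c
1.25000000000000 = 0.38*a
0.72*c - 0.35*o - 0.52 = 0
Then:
No Solution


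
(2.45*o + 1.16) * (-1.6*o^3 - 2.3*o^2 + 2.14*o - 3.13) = -3.92*o^4 - 7.491*o^3 + 2.575*o^2 - 5.1861*o - 3.6308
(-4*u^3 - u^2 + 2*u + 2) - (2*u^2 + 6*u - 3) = -4*u^3 - 3*u^2 - 4*u + 5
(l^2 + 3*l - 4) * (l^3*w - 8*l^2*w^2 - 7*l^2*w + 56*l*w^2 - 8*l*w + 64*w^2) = l^5*w - 8*l^4*w^2 - 4*l^4*w + 32*l^3*w^2 - 33*l^3*w + 264*l^2*w^2 + 4*l^2*w - 32*l*w^2 + 32*l*w - 256*w^2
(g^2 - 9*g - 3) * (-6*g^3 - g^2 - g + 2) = -6*g^5 + 53*g^4 + 26*g^3 + 14*g^2 - 15*g - 6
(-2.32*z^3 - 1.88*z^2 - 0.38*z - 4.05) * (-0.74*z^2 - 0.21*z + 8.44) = 1.7168*z^5 + 1.8784*z^4 - 18.9048*z^3 - 12.7904*z^2 - 2.3567*z - 34.182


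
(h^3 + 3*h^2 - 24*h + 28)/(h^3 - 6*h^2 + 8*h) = (h^2 + 5*h - 14)/(h*(h - 4))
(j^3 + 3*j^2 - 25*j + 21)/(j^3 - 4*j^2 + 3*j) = (j + 7)/j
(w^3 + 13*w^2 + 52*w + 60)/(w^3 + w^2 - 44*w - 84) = (w + 5)/(w - 7)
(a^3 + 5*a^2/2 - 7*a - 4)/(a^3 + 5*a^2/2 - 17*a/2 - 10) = (2*a^2 - 3*a - 2)/(2*a^2 - 3*a - 5)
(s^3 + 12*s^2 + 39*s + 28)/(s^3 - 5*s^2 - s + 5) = (s^2 + 11*s + 28)/(s^2 - 6*s + 5)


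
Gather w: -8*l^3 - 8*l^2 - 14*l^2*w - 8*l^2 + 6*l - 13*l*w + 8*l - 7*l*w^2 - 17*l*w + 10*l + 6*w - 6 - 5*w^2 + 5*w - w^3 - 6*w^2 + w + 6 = -8*l^3 - 16*l^2 + 24*l - w^3 + w^2*(-7*l - 11) + w*(-14*l^2 - 30*l + 12)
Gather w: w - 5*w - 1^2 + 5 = 4 - 4*w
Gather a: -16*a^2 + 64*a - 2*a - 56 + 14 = -16*a^2 + 62*a - 42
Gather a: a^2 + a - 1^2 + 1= a^2 + a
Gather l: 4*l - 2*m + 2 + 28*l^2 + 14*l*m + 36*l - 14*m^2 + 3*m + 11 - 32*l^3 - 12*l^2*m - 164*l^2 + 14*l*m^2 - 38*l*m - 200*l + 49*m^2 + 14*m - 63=-32*l^3 + l^2*(-12*m - 136) + l*(14*m^2 - 24*m - 160) + 35*m^2 + 15*m - 50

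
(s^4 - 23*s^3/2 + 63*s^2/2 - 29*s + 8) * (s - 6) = s^5 - 35*s^4/2 + 201*s^3/2 - 218*s^2 + 182*s - 48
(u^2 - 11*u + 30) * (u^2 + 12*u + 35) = u^4 + u^3 - 67*u^2 - 25*u + 1050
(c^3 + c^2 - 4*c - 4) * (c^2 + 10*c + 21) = c^5 + 11*c^4 + 27*c^3 - 23*c^2 - 124*c - 84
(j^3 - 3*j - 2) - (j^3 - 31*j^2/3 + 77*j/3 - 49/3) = 31*j^2/3 - 86*j/3 + 43/3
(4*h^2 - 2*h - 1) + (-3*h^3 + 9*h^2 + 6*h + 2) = -3*h^3 + 13*h^2 + 4*h + 1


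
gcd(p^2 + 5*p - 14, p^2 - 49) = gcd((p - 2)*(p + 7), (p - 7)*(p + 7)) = p + 7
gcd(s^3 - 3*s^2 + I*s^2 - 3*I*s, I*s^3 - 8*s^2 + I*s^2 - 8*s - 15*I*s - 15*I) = 1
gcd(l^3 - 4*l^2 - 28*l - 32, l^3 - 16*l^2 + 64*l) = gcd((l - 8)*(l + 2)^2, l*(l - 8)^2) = l - 8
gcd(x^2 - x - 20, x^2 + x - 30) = x - 5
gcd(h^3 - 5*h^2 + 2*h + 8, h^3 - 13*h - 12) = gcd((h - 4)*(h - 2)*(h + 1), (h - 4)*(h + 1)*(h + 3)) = h^2 - 3*h - 4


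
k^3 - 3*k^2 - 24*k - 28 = (k - 7)*(k + 2)^2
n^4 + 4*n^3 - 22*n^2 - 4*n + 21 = (n - 3)*(n - 1)*(n + 1)*(n + 7)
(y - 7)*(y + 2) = y^2 - 5*y - 14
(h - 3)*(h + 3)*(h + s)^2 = h^4 + 2*h^3*s + h^2*s^2 - 9*h^2 - 18*h*s - 9*s^2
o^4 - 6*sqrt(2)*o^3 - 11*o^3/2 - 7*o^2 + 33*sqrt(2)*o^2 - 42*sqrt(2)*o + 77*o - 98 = (o - 7/2)*(o - 2)*(o - 7*sqrt(2))*(o + sqrt(2))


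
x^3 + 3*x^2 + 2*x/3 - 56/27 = (x - 2/3)*(x + 4/3)*(x + 7/3)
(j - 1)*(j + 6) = j^2 + 5*j - 6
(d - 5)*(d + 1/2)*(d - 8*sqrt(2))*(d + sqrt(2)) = d^4 - 7*sqrt(2)*d^3 - 9*d^3/2 - 37*d^2/2 + 63*sqrt(2)*d^2/2 + 35*sqrt(2)*d/2 + 72*d + 40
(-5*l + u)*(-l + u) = 5*l^2 - 6*l*u + u^2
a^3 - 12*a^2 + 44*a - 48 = (a - 6)*(a - 4)*(a - 2)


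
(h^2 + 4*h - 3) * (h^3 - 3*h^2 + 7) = h^5 + h^4 - 15*h^3 + 16*h^2 + 28*h - 21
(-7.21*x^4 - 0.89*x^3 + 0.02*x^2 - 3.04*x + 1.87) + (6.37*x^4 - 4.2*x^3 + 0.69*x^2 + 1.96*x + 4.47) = -0.84*x^4 - 5.09*x^3 + 0.71*x^2 - 1.08*x + 6.34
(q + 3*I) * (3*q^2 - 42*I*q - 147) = 3*q^3 - 33*I*q^2 - 21*q - 441*I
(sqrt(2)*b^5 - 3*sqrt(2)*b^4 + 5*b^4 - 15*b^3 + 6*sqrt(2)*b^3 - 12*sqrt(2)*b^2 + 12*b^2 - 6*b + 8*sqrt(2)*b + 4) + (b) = sqrt(2)*b^5 - 3*sqrt(2)*b^4 + 5*b^4 - 15*b^3 + 6*sqrt(2)*b^3 - 12*sqrt(2)*b^2 + 12*b^2 - 5*b + 8*sqrt(2)*b + 4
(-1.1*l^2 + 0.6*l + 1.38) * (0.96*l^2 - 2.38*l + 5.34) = -1.056*l^4 + 3.194*l^3 - 5.9772*l^2 - 0.0804*l + 7.3692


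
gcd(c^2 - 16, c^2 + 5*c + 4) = c + 4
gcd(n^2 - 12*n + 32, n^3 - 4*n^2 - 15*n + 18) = 1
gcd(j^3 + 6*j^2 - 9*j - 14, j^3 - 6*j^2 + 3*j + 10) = j^2 - j - 2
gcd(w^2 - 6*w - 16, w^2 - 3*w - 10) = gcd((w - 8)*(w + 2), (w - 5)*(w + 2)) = w + 2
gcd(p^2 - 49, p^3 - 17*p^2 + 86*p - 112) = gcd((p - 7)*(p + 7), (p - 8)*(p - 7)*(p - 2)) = p - 7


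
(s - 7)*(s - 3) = s^2 - 10*s + 21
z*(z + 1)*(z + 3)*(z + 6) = z^4 + 10*z^3 + 27*z^2 + 18*z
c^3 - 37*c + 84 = (c - 4)*(c - 3)*(c + 7)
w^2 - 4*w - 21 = (w - 7)*(w + 3)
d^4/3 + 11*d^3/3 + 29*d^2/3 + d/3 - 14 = (d/3 + 1)*(d - 1)*(d + 2)*(d + 7)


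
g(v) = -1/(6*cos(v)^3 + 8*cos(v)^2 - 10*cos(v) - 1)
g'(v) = -(18*sin(v)*cos(v)^2 + 16*sin(v)*cos(v) - 10*sin(v))/(6*cos(v)^3 + 8*cos(v)^2 - 10*cos(v) - 1)^2 = 2*(-9*cos(v)^2 - 8*cos(v) + 5)*sin(v)/(6*cos(v)^3 + 8*cos(v)^2 - 10*cos(v) - 1)^2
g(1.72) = -1.55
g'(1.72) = 28.60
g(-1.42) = 0.43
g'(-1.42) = -1.34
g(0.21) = -0.40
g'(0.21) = -0.77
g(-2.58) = -0.10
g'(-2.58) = -0.06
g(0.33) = -0.56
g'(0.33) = -2.17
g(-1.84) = -0.47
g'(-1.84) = -2.80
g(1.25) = 0.32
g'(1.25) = 0.30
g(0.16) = -0.37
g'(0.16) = -0.51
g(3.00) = -0.09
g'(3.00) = 0.01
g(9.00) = -0.10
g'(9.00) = 0.04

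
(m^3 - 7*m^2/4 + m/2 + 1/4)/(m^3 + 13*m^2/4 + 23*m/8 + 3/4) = 2*(4*m^3 - 7*m^2 + 2*m + 1)/(8*m^3 + 26*m^2 + 23*m + 6)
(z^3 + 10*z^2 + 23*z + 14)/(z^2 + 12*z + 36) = (z^3 + 10*z^2 + 23*z + 14)/(z^2 + 12*z + 36)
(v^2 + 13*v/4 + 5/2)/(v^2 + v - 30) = (v^2 + 13*v/4 + 5/2)/(v^2 + v - 30)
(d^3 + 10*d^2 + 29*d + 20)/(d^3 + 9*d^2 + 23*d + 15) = (d + 4)/(d + 3)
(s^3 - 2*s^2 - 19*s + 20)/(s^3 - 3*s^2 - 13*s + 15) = (s + 4)/(s + 3)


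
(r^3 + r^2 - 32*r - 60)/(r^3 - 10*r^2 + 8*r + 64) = (r^2 - r - 30)/(r^2 - 12*r + 32)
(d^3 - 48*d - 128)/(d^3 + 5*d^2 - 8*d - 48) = (d - 8)/(d - 3)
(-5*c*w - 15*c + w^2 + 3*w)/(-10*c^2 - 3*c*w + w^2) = (w + 3)/(2*c + w)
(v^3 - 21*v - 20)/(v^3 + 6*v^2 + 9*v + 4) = (v - 5)/(v + 1)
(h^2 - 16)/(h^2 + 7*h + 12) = (h - 4)/(h + 3)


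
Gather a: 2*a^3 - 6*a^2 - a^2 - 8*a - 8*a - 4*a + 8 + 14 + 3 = 2*a^3 - 7*a^2 - 20*a + 25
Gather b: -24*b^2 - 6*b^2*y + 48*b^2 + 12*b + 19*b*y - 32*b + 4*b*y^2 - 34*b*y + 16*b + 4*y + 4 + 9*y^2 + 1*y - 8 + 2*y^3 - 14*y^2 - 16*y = b^2*(24 - 6*y) + b*(4*y^2 - 15*y - 4) + 2*y^3 - 5*y^2 - 11*y - 4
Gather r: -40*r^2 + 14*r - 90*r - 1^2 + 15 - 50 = -40*r^2 - 76*r - 36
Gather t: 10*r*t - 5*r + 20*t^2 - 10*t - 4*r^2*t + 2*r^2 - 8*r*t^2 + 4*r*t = 2*r^2 - 5*r + t^2*(20 - 8*r) + t*(-4*r^2 + 14*r - 10)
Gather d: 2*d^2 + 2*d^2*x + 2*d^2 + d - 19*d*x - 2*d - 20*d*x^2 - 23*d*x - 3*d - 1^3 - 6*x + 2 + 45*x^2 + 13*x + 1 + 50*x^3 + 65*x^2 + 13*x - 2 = d^2*(2*x + 4) + d*(-20*x^2 - 42*x - 4) + 50*x^3 + 110*x^2 + 20*x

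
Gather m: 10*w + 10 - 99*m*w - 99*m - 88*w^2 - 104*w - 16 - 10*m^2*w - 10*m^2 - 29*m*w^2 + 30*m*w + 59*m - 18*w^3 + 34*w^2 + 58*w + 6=m^2*(-10*w - 10) + m*(-29*w^2 - 69*w - 40) - 18*w^3 - 54*w^2 - 36*w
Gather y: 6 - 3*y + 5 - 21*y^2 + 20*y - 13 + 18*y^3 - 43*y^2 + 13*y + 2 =18*y^3 - 64*y^2 + 30*y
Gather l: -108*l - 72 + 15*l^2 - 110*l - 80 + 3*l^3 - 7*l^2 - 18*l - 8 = 3*l^3 + 8*l^2 - 236*l - 160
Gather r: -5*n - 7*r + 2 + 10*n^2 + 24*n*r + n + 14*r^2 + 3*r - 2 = 10*n^2 - 4*n + 14*r^2 + r*(24*n - 4)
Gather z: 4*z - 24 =4*z - 24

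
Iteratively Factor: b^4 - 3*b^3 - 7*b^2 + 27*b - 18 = (b - 2)*(b^3 - b^2 - 9*b + 9) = (b - 2)*(b - 1)*(b^2 - 9) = (b - 2)*(b - 1)*(b + 3)*(b - 3)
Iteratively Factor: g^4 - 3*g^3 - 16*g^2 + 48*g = (g - 4)*(g^3 + g^2 - 12*g) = g*(g - 4)*(g^2 + g - 12) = g*(g - 4)*(g - 3)*(g + 4)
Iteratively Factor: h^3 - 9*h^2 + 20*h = (h - 5)*(h^2 - 4*h) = (h - 5)*(h - 4)*(h)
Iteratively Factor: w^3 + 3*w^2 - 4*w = (w - 1)*(w^2 + 4*w) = w*(w - 1)*(w + 4)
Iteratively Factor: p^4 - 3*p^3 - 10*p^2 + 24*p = (p)*(p^3 - 3*p^2 - 10*p + 24) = p*(p - 2)*(p^2 - p - 12) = p*(p - 4)*(p - 2)*(p + 3)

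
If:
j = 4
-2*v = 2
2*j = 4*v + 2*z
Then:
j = 4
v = -1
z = 6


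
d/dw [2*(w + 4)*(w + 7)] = 4*w + 22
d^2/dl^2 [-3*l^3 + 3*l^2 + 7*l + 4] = 6 - 18*l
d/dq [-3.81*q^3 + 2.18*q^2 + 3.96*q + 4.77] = -11.43*q^2 + 4.36*q + 3.96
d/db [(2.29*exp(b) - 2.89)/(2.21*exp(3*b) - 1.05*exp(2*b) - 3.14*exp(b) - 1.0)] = (-10.1218*exp(3*b) + 21.5652*exp(2*b) - 6.069*exp(b) - 11.3646)*exp(b)/(4.8841*exp(6*b) - 4.641*exp(5*b) - 12.7763*exp(4*b) + 2.174*exp(3*b) + 11.9596*exp(2*b) + 6.28*exp(b) + 1.0)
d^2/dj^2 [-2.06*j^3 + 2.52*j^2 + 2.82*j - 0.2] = 5.04 - 12.36*j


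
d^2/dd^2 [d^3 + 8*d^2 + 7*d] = 6*d + 16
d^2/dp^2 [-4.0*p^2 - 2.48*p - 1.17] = -8.00000000000000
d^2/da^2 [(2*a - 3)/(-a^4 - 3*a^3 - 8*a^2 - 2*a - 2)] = 2*(-(2*a - 3)*(4*a^3 + 9*a^2 + 16*a + 2)^2 + (8*a^3 + 18*a^2 + 32*a + (2*a - 3)*(6*a^2 + 9*a + 8) + 4)*(a^4 + 3*a^3 + 8*a^2 + 2*a + 2))/(a^4 + 3*a^3 + 8*a^2 + 2*a + 2)^3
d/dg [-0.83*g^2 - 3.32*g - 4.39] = -1.66*g - 3.32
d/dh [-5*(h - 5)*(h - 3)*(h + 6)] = -15*h^2 + 20*h + 165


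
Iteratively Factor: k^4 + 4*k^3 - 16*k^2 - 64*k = (k)*(k^3 + 4*k^2 - 16*k - 64) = k*(k - 4)*(k^2 + 8*k + 16) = k*(k - 4)*(k + 4)*(k + 4)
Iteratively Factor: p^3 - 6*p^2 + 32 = (p + 2)*(p^2 - 8*p + 16) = (p - 4)*(p + 2)*(p - 4)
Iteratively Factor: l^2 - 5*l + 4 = (l - 4)*(l - 1)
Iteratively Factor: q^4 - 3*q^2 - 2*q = (q - 2)*(q^3 + 2*q^2 + q) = (q - 2)*(q + 1)*(q^2 + q) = (q - 2)*(q + 1)^2*(q)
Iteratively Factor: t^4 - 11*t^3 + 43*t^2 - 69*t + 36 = (t - 3)*(t^3 - 8*t^2 + 19*t - 12) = (t - 3)^2*(t^2 - 5*t + 4) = (t - 4)*(t - 3)^2*(t - 1)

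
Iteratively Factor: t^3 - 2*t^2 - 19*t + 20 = (t - 5)*(t^2 + 3*t - 4) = (t - 5)*(t - 1)*(t + 4)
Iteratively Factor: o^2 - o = (o - 1)*(o)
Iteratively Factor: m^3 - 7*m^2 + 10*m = (m - 5)*(m^2 - 2*m) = (m - 5)*(m - 2)*(m)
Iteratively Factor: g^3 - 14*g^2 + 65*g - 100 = (g - 4)*(g^2 - 10*g + 25) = (g - 5)*(g - 4)*(g - 5)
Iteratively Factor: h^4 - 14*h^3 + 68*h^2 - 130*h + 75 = (h - 3)*(h^3 - 11*h^2 + 35*h - 25) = (h - 5)*(h - 3)*(h^2 - 6*h + 5) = (h - 5)^2*(h - 3)*(h - 1)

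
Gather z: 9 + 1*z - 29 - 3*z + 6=-2*z - 14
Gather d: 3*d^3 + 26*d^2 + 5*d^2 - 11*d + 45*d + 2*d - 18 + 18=3*d^3 + 31*d^2 + 36*d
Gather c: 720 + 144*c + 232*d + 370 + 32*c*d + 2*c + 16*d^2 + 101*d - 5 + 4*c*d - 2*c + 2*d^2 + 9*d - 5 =c*(36*d + 144) + 18*d^2 + 342*d + 1080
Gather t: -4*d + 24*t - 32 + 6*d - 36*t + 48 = 2*d - 12*t + 16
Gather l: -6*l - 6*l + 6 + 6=12 - 12*l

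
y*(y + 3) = y^2 + 3*y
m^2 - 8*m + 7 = (m - 7)*(m - 1)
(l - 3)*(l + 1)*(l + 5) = l^3 + 3*l^2 - 13*l - 15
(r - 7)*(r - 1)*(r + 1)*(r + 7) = r^4 - 50*r^2 + 49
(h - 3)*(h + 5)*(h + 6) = h^3 + 8*h^2 - 3*h - 90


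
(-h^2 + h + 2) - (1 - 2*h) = -h^2 + 3*h + 1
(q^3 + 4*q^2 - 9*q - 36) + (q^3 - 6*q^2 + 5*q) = 2*q^3 - 2*q^2 - 4*q - 36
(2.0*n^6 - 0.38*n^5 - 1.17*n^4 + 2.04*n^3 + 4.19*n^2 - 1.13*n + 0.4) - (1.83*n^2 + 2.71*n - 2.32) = 2.0*n^6 - 0.38*n^5 - 1.17*n^4 + 2.04*n^3 + 2.36*n^2 - 3.84*n + 2.72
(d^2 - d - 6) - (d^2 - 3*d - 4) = 2*d - 2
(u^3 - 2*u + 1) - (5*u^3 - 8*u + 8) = -4*u^3 + 6*u - 7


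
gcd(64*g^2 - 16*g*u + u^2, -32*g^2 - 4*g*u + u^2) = -8*g + u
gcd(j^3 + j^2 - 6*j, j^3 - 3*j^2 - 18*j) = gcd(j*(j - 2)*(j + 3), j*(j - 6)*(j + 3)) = j^2 + 3*j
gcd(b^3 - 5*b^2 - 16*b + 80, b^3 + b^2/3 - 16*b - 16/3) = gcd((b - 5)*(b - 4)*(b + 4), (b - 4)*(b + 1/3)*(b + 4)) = b^2 - 16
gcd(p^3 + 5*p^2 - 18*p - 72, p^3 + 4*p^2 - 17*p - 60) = p^2 - p - 12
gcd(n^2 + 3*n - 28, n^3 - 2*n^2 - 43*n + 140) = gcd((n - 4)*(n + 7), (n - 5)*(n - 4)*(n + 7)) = n^2 + 3*n - 28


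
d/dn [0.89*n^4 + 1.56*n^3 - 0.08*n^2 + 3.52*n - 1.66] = 3.56*n^3 + 4.68*n^2 - 0.16*n + 3.52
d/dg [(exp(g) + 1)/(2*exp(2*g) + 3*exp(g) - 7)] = (-(exp(g) + 1)*(4*exp(g) + 3) + 2*exp(2*g) + 3*exp(g) - 7)*exp(g)/(2*exp(2*g) + 3*exp(g) - 7)^2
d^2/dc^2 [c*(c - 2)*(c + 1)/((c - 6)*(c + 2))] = 4*(11*c^3 + 54*c^2 + 180*c - 24)/(c^6 - 12*c^5 + 12*c^4 + 224*c^3 - 144*c^2 - 1728*c - 1728)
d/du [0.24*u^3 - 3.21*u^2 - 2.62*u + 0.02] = 0.72*u^2 - 6.42*u - 2.62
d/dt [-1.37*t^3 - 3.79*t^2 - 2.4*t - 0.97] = -4.11*t^2 - 7.58*t - 2.4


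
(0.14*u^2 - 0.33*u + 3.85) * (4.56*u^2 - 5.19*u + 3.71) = 0.6384*u^4 - 2.2314*u^3 + 19.7881*u^2 - 21.2058*u + 14.2835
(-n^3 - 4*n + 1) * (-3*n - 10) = 3*n^4 + 10*n^3 + 12*n^2 + 37*n - 10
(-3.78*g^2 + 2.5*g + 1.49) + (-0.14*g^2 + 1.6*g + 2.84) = -3.92*g^2 + 4.1*g + 4.33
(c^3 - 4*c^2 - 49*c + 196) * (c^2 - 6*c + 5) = c^5 - 10*c^4 - 20*c^3 + 470*c^2 - 1421*c + 980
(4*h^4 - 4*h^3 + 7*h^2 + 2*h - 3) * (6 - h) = -4*h^5 + 28*h^4 - 31*h^3 + 40*h^2 + 15*h - 18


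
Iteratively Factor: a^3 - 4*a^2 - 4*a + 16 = (a - 2)*(a^2 - 2*a - 8) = (a - 4)*(a - 2)*(a + 2)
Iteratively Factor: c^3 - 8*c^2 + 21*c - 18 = (c - 2)*(c^2 - 6*c + 9) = (c - 3)*(c - 2)*(c - 3)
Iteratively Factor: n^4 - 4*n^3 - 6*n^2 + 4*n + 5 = (n + 1)*(n^3 - 5*n^2 - n + 5) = (n - 5)*(n + 1)*(n^2 - 1) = (n - 5)*(n + 1)^2*(n - 1)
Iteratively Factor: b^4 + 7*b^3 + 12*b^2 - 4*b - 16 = (b + 4)*(b^3 + 3*b^2 - 4) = (b + 2)*(b + 4)*(b^2 + b - 2) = (b - 1)*(b + 2)*(b + 4)*(b + 2)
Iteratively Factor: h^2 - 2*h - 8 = (h + 2)*(h - 4)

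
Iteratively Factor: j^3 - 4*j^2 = (j)*(j^2 - 4*j) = j*(j - 4)*(j)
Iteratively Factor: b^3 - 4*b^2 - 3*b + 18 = (b + 2)*(b^2 - 6*b + 9) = (b - 3)*(b + 2)*(b - 3)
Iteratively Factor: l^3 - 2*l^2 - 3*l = (l)*(l^2 - 2*l - 3) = l*(l + 1)*(l - 3)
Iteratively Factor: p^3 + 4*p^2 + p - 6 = (p + 3)*(p^2 + p - 2) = (p + 2)*(p + 3)*(p - 1)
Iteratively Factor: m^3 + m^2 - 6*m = (m + 3)*(m^2 - 2*m) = (m - 2)*(m + 3)*(m)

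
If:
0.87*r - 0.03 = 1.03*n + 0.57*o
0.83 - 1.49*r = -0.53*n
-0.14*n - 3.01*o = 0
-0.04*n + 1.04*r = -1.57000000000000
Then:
No Solution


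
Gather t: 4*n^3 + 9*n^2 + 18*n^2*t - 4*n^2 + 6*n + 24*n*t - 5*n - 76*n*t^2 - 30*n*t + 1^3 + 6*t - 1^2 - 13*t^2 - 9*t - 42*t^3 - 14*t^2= 4*n^3 + 5*n^2 + n - 42*t^3 + t^2*(-76*n - 27) + t*(18*n^2 - 6*n - 3)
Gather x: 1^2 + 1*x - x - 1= 0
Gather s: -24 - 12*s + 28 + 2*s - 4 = -10*s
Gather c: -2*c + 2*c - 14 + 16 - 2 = 0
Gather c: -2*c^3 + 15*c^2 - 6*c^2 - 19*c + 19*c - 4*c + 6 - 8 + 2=-2*c^3 + 9*c^2 - 4*c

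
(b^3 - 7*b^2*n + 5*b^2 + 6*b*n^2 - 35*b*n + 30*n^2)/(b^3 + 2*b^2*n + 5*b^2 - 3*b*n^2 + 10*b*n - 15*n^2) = (b - 6*n)/(b + 3*n)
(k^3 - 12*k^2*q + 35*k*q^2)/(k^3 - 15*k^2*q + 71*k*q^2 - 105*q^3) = k/(k - 3*q)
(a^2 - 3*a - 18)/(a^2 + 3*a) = (a - 6)/a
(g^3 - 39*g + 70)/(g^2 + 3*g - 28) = (g^2 - 7*g + 10)/(g - 4)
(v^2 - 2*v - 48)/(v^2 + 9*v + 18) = (v - 8)/(v + 3)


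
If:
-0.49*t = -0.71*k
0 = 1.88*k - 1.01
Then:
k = 0.54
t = 0.78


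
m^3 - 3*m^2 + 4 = (m - 2)^2*(m + 1)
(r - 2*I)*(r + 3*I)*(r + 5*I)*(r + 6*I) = r^4 + 12*I*r^3 - 35*r^2 + 36*I*r - 180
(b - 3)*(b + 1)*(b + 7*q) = b^3 + 7*b^2*q - 2*b^2 - 14*b*q - 3*b - 21*q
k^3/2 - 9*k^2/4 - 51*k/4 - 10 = (k/2 + 1/2)*(k - 8)*(k + 5/2)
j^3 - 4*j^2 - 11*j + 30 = (j - 5)*(j - 2)*(j + 3)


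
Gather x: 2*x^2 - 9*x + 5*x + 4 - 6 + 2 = 2*x^2 - 4*x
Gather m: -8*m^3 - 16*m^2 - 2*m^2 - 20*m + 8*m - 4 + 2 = -8*m^3 - 18*m^2 - 12*m - 2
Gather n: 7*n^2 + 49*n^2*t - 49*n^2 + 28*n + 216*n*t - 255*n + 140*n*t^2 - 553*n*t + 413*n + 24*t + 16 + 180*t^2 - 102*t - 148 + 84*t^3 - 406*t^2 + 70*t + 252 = n^2*(49*t - 42) + n*(140*t^2 - 337*t + 186) + 84*t^3 - 226*t^2 - 8*t + 120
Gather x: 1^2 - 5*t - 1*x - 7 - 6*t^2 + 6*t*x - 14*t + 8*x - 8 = -6*t^2 - 19*t + x*(6*t + 7) - 14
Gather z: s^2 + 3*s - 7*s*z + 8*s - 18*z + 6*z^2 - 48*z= s^2 + 11*s + 6*z^2 + z*(-7*s - 66)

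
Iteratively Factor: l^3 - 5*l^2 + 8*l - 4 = (l - 1)*(l^2 - 4*l + 4) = (l - 2)*(l - 1)*(l - 2)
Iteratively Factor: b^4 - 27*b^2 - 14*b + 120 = (b - 5)*(b^3 + 5*b^2 - 2*b - 24) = (b - 5)*(b + 4)*(b^2 + b - 6) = (b - 5)*(b - 2)*(b + 4)*(b + 3)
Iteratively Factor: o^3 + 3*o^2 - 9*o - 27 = (o - 3)*(o^2 + 6*o + 9) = (o - 3)*(o + 3)*(o + 3)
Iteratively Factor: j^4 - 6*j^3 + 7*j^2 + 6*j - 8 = (j - 2)*(j^3 - 4*j^2 - j + 4) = (j - 2)*(j + 1)*(j^2 - 5*j + 4) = (j - 2)*(j - 1)*(j + 1)*(j - 4)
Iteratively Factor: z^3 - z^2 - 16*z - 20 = (z + 2)*(z^2 - 3*z - 10) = (z - 5)*(z + 2)*(z + 2)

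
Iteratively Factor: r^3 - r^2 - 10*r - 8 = (r + 2)*(r^2 - 3*r - 4) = (r + 1)*(r + 2)*(r - 4)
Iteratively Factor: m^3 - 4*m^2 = (m)*(m^2 - 4*m) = m^2*(m - 4)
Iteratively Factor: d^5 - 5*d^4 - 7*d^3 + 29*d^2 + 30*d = (d)*(d^4 - 5*d^3 - 7*d^2 + 29*d + 30) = d*(d + 1)*(d^3 - 6*d^2 - d + 30) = d*(d + 1)*(d + 2)*(d^2 - 8*d + 15) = d*(d - 3)*(d + 1)*(d + 2)*(d - 5)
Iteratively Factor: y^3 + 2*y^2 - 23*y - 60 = (y + 4)*(y^2 - 2*y - 15) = (y + 3)*(y + 4)*(y - 5)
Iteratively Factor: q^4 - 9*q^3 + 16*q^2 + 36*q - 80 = (q - 5)*(q^3 - 4*q^2 - 4*q + 16) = (q - 5)*(q - 2)*(q^2 - 2*q - 8) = (q - 5)*(q - 4)*(q - 2)*(q + 2)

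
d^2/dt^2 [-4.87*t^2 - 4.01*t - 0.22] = -9.74000000000000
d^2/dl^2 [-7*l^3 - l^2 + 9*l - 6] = -42*l - 2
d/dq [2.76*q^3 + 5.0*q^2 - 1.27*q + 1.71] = 8.28*q^2 + 10.0*q - 1.27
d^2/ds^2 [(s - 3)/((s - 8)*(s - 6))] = 2*(s^3 - 9*s^2 - 18*s + 228)/(s^6 - 42*s^5 + 732*s^4 - 6776*s^3 + 35136*s^2 - 96768*s + 110592)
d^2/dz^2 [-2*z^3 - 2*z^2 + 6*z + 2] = -12*z - 4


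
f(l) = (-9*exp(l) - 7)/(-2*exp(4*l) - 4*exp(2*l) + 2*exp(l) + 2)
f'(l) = (-9*exp(l) - 7)*(8*exp(4*l) + 8*exp(2*l) - 2*exp(l))/(-2*exp(4*l) - 4*exp(2*l) + 2*exp(l) + 2)^2 - 9*exp(l)/(-2*exp(4*l) - 4*exp(2*l) + 2*exp(l) + 2)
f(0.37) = 1.63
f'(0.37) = -5.46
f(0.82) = 0.41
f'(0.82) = -1.21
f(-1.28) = -4.25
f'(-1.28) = -1.33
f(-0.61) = -6.87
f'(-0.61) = -10.65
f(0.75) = 0.50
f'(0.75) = -1.50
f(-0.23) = -53.02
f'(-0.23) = -1347.73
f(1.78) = 0.02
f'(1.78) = -0.07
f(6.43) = 0.00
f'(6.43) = -0.00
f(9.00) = 0.00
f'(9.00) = 0.00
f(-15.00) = -3.50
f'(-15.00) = 0.00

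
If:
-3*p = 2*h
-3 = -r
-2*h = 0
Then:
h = 0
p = 0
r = 3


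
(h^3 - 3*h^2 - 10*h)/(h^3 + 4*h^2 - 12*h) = (h^2 - 3*h - 10)/(h^2 + 4*h - 12)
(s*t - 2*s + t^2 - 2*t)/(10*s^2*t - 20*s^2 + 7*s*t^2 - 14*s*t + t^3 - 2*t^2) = (s + t)/(10*s^2 + 7*s*t + t^2)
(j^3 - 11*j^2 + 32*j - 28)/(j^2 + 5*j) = (j^3 - 11*j^2 + 32*j - 28)/(j*(j + 5))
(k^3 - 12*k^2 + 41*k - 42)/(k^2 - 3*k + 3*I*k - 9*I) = (k^2 - 9*k + 14)/(k + 3*I)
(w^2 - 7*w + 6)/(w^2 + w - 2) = (w - 6)/(w + 2)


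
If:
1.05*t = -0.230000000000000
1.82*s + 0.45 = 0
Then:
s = -0.25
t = -0.22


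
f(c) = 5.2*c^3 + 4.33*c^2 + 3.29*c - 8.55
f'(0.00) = 3.29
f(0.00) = -8.55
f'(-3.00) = 117.71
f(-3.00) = -119.85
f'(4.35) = 336.15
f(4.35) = 515.72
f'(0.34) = 8.04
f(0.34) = -6.73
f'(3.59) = 235.43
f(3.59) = 299.66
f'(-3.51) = 165.09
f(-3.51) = -191.62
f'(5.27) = 482.19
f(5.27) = 890.13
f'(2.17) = 95.54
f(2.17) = 72.11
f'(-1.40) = 21.74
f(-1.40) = -18.94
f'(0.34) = 8.04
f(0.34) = -6.73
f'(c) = 15.6*c^2 + 8.66*c + 3.29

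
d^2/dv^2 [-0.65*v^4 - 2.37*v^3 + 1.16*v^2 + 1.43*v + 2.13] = -7.8*v^2 - 14.22*v + 2.32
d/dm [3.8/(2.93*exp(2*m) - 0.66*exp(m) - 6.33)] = (2.508 - 22.268*exp(m))*exp(m)/(-2.93*exp(2*m) + 0.66*exp(m) + 6.33)^2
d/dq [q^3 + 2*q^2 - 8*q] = 3*q^2 + 4*q - 8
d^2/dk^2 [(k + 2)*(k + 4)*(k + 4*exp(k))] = 4*k^2*exp(k) + 40*k*exp(k) + 6*k + 88*exp(k) + 12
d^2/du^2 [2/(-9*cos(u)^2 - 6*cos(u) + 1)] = 3*(216*sin(u)^4 - 156*sin(u)^2 - 131*cos(u) + 27*cos(3*u) - 120)/(-9*sin(u)^2 + 6*cos(u) + 8)^3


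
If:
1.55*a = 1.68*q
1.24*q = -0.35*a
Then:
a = 0.00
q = 0.00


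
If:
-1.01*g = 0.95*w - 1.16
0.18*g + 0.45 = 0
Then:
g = -2.50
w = 3.88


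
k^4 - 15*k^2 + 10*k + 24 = (k - 3)*(k - 2)*(k + 1)*(k + 4)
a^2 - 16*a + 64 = (a - 8)^2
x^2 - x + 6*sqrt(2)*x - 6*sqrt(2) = (x - 1)*(x + 6*sqrt(2))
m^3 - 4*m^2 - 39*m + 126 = (m - 7)*(m - 3)*(m + 6)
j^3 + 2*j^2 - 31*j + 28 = (j - 4)*(j - 1)*(j + 7)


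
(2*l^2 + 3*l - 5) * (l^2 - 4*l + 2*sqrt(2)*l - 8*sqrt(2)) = 2*l^4 - 5*l^3 + 4*sqrt(2)*l^3 - 17*l^2 - 10*sqrt(2)*l^2 - 34*sqrt(2)*l + 20*l + 40*sqrt(2)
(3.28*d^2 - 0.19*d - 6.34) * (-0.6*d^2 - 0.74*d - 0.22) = -1.968*d^4 - 2.3132*d^3 + 3.223*d^2 + 4.7334*d + 1.3948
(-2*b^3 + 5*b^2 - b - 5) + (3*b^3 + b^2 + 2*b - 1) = b^3 + 6*b^2 + b - 6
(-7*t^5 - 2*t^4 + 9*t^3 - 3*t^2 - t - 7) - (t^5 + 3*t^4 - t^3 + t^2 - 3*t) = -8*t^5 - 5*t^4 + 10*t^3 - 4*t^2 + 2*t - 7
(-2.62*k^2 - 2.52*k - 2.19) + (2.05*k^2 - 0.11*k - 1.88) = -0.57*k^2 - 2.63*k - 4.07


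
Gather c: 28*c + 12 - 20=28*c - 8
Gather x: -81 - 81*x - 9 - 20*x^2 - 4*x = -20*x^2 - 85*x - 90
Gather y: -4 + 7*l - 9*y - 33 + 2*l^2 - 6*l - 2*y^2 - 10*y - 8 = 2*l^2 + l - 2*y^2 - 19*y - 45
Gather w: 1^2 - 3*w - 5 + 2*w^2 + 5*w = 2*w^2 + 2*w - 4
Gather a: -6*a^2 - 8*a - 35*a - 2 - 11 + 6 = -6*a^2 - 43*a - 7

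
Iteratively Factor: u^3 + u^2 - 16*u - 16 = (u - 4)*(u^2 + 5*u + 4) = (u - 4)*(u + 1)*(u + 4)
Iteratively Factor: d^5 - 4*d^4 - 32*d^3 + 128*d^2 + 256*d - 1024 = (d - 4)*(d^4 - 32*d^2 + 256) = (d - 4)^2*(d^3 + 4*d^2 - 16*d - 64) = (d - 4)^3*(d^2 + 8*d + 16) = (d - 4)^3*(d + 4)*(d + 4)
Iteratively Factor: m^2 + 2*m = (m + 2)*(m)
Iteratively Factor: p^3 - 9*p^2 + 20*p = (p - 4)*(p^2 - 5*p) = (p - 5)*(p - 4)*(p)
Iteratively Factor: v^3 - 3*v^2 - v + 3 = (v + 1)*(v^2 - 4*v + 3) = (v - 1)*(v + 1)*(v - 3)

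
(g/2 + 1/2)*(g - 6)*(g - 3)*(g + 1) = g^4/2 - 7*g^3/2 + g^2/2 + 27*g/2 + 9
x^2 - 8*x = x*(x - 8)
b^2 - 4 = (b - 2)*(b + 2)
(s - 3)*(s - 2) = s^2 - 5*s + 6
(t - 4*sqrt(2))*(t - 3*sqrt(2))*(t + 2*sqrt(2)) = t^3 - 5*sqrt(2)*t^2 - 4*t + 48*sqrt(2)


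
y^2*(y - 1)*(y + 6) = y^4 + 5*y^3 - 6*y^2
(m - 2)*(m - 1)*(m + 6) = m^3 + 3*m^2 - 16*m + 12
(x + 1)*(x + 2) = x^2 + 3*x + 2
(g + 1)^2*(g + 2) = g^3 + 4*g^2 + 5*g + 2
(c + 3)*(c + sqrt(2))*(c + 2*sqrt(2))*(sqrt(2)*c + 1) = sqrt(2)*c^4 + 3*sqrt(2)*c^3 + 7*c^3 + 7*sqrt(2)*c^2 + 21*c^2 + 4*c + 21*sqrt(2)*c + 12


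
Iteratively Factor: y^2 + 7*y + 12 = (y + 4)*(y + 3)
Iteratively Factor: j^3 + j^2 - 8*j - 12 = (j - 3)*(j^2 + 4*j + 4) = (j - 3)*(j + 2)*(j + 2)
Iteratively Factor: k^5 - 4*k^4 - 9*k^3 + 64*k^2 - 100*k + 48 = (k - 1)*(k^4 - 3*k^3 - 12*k^2 + 52*k - 48) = (k - 3)*(k - 1)*(k^3 - 12*k + 16) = (k - 3)*(k - 2)*(k - 1)*(k^2 + 2*k - 8) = (k - 3)*(k - 2)*(k - 1)*(k + 4)*(k - 2)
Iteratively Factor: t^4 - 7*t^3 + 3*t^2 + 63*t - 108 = (t - 3)*(t^3 - 4*t^2 - 9*t + 36) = (t - 4)*(t - 3)*(t^2 - 9) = (t - 4)*(t - 3)*(t + 3)*(t - 3)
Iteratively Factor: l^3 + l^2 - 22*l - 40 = (l + 2)*(l^2 - l - 20) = (l - 5)*(l + 2)*(l + 4)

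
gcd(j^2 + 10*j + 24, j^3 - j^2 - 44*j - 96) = j + 4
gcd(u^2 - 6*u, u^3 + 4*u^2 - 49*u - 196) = 1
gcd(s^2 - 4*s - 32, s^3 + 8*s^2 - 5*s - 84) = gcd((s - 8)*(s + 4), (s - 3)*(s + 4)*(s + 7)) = s + 4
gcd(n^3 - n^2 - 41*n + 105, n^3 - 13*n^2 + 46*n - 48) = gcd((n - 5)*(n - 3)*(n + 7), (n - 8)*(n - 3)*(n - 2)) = n - 3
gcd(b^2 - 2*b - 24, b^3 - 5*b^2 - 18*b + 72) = b^2 - 2*b - 24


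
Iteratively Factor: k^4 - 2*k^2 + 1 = (k + 1)*(k^3 - k^2 - k + 1) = (k - 1)*(k + 1)*(k^2 - 1) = (k - 1)*(k + 1)^2*(k - 1)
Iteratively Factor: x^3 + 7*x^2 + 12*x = (x + 4)*(x^2 + 3*x) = (x + 3)*(x + 4)*(x)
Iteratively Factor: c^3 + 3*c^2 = (c + 3)*(c^2) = c*(c + 3)*(c)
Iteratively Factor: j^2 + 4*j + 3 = (j + 3)*(j + 1)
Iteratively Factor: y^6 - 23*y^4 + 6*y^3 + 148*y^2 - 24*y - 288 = (y - 3)*(y^5 + 3*y^4 - 14*y^3 - 36*y^2 + 40*y + 96) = (y - 3)*(y + 4)*(y^4 - y^3 - 10*y^2 + 4*y + 24) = (y - 3)^2*(y + 4)*(y^3 + 2*y^2 - 4*y - 8) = (y - 3)^2*(y + 2)*(y + 4)*(y^2 - 4) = (y - 3)^2*(y - 2)*(y + 2)*(y + 4)*(y + 2)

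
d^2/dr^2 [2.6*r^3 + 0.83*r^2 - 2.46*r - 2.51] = 15.6*r + 1.66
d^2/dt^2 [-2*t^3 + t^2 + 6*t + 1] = 2 - 12*t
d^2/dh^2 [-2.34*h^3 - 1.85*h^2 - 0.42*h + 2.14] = -14.04*h - 3.7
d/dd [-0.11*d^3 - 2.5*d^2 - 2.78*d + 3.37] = -0.33*d^2 - 5.0*d - 2.78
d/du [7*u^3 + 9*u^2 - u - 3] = 21*u^2 + 18*u - 1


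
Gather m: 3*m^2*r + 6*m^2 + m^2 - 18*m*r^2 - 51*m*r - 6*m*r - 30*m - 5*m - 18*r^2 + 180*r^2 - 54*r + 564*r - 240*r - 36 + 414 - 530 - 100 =m^2*(3*r + 7) + m*(-18*r^2 - 57*r - 35) + 162*r^2 + 270*r - 252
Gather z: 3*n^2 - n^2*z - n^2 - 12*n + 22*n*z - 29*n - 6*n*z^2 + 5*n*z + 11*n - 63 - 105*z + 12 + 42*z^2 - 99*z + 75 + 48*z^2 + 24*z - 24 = 2*n^2 - 30*n + z^2*(90 - 6*n) + z*(-n^2 + 27*n - 180)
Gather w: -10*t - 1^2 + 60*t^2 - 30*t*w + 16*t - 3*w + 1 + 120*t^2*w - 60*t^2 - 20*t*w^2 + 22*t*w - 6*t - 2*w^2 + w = w^2*(-20*t - 2) + w*(120*t^2 - 8*t - 2)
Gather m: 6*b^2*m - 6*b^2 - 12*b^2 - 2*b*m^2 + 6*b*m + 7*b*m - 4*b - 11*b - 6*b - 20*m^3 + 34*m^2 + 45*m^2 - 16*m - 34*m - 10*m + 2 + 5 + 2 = -18*b^2 - 21*b - 20*m^3 + m^2*(79 - 2*b) + m*(6*b^2 + 13*b - 60) + 9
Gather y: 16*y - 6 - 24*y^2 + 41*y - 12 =-24*y^2 + 57*y - 18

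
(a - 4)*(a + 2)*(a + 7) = a^3 + 5*a^2 - 22*a - 56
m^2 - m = m*(m - 1)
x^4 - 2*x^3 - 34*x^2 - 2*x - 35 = (x - 7)*(x + 5)*(x - I)*(x + I)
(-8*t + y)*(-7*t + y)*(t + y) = 56*t^3 + 41*t^2*y - 14*t*y^2 + y^3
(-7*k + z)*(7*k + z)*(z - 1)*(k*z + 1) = -49*k^3*z^2 + 49*k^3*z - 49*k^2*z + 49*k^2 + k*z^4 - k*z^3 + z^3 - z^2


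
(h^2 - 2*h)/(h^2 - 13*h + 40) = h*(h - 2)/(h^2 - 13*h + 40)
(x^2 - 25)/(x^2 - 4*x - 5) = (x + 5)/(x + 1)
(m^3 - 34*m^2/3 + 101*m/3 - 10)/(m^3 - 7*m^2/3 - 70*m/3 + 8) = (m - 5)/(m + 4)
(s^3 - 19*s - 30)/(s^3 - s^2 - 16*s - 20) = (s + 3)/(s + 2)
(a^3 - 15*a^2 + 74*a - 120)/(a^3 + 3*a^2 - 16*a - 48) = (a^2 - 11*a + 30)/(a^2 + 7*a + 12)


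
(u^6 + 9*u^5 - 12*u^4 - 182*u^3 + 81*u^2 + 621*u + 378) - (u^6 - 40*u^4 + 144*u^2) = 9*u^5 + 28*u^4 - 182*u^3 - 63*u^2 + 621*u + 378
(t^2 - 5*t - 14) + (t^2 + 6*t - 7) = 2*t^2 + t - 21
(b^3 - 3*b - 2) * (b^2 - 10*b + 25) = b^5 - 10*b^4 + 22*b^3 + 28*b^2 - 55*b - 50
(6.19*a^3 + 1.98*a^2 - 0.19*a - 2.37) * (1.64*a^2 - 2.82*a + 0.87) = 10.1516*a^5 - 14.2086*a^4 - 0.5099*a^3 - 1.6284*a^2 + 6.5181*a - 2.0619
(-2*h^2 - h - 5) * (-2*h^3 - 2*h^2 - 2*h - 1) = 4*h^5 + 6*h^4 + 16*h^3 + 14*h^2 + 11*h + 5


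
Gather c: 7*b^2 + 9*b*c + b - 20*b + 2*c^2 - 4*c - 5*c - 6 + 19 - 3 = 7*b^2 - 19*b + 2*c^2 + c*(9*b - 9) + 10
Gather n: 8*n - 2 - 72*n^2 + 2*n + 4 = -72*n^2 + 10*n + 2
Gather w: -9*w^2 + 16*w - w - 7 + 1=-9*w^2 + 15*w - 6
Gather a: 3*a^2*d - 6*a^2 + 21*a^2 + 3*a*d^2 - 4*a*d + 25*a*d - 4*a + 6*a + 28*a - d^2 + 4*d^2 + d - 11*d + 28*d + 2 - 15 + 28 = a^2*(3*d + 15) + a*(3*d^2 + 21*d + 30) + 3*d^2 + 18*d + 15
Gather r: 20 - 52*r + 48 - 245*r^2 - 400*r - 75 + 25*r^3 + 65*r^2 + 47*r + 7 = 25*r^3 - 180*r^2 - 405*r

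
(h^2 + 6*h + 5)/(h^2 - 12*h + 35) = (h^2 + 6*h + 5)/(h^2 - 12*h + 35)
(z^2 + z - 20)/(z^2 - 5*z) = (z^2 + z - 20)/(z*(z - 5))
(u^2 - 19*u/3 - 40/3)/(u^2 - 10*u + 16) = (u + 5/3)/(u - 2)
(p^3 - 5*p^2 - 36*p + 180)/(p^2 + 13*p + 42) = (p^2 - 11*p + 30)/(p + 7)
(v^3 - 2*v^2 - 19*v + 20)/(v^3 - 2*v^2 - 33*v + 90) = (v^2 + 3*v - 4)/(v^2 + 3*v - 18)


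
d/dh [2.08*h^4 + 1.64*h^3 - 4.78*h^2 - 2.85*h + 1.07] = 8.32*h^3 + 4.92*h^2 - 9.56*h - 2.85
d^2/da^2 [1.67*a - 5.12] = 0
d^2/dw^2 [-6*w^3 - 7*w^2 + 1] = -36*w - 14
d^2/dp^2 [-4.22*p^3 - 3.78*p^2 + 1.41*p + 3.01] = -25.32*p - 7.56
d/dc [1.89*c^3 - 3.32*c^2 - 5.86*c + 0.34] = 5.67*c^2 - 6.64*c - 5.86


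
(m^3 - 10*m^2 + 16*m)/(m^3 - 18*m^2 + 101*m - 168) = m*(m - 2)/(m^2 - 10*m + 21)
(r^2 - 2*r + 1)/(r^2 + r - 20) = (r^2 - 2*r + 1)/(r^2 + r - 20)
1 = 1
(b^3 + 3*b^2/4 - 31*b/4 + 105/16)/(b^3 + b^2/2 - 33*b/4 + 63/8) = (4*b - 5)/(2*(2*b - 3))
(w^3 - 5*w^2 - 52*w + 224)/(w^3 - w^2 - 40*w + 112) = (w - 8)/(w - 4)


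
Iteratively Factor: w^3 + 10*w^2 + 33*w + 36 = (w + 3)*(w^2 + 7*w + 12) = (w + 3)^2*(w + 4)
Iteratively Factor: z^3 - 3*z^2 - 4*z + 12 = (z - 2)*(z^2 - z - 6) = (z - 3)*(z - 2)*(z + 2)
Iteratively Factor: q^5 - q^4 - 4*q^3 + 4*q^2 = (q)*(q^4 - q^3 - 4*q^2 + 4*q) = q^2*(q^3 - q^2 - 4*q + 4) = q^2*(q - 1)*(q^2 - 4) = q^2*(q - 2)*(q - 1)*(q + 2)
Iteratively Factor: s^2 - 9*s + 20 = (s - 5)*(s - 4)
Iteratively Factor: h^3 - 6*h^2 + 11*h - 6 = (h - 3)*(h^2 - 3*h + 2) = (h - 3)*(h - 2)*(h - 1)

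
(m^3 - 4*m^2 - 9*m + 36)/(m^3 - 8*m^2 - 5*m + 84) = (m - 3)/(m - 7)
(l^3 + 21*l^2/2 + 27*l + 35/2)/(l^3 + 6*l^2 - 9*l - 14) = (l + 5/2)/(l - 2)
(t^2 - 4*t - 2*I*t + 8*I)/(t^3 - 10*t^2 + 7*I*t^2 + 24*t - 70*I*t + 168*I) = (t - 2*I)/(t^2 + t*(-6 + 7*I) - 42*I)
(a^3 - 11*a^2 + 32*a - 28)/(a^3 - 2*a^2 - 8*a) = (-a^3 + 11*a^2 - 32*a + 28)/(a*(-a^2 + 2*a + 8))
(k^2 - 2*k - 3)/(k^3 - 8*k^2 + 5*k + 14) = (k - 3)/(k^2 - 9*k + 14)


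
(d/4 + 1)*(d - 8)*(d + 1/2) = d^3/4 - 7*d^2/8 - 17*d/2 - 4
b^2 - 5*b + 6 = (b - 3)*(b - 2)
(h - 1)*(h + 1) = h^2 - 1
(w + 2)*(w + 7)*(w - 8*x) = w^3 - 8*w^2*x + 9*w^2 - 72*w*x + 14*w - 112*x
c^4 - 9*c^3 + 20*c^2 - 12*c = c*(c - 6)*(c - 2)*(c - 1)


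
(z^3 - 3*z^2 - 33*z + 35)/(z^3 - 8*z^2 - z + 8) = (z^2 - 2*z - 35)/(z^2 - 7*z - 8)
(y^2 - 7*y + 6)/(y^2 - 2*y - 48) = (-y^2 + 7*y - 6)/(-y^2 + 2*y + 48)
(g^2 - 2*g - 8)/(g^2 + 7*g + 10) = (g - 4)/(g + 5)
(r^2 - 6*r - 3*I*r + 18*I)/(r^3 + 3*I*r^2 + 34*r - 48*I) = (r - 6)/(r^2 + 6*I*r + 16)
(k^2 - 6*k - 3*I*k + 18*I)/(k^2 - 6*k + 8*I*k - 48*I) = (k - 3*I)/(k + 8*I)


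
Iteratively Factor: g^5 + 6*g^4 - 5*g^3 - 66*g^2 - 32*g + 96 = (g - 1)*(g^4 + 7*g^3 + 2*g^2 - 64*g - 96) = (g - 3)*(g - 1)*(g^3 + 10*g^2 + 32*g + 32) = (g - 3)*(g - 1)*(g + 2)*(g^2 + 8*g + 16) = (g - 3)*(g - 1)*(g + 2)*(g + 4)*(g + 4)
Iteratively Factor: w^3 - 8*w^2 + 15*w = (w - 3)*(w^2 - 5*w) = w*(w - 3)*(w - 5)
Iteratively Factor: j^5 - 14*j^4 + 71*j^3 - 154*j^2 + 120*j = (j)*(j^4 - 14*j^3 + 71*j^2 - 154*j + 120) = j*(j - 4)*(j^3 - 10*j^2 + 31*j - 30) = j*(j - 4)*(j - 3)*(j^2 - 7*j + 10) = j*(j - 4)*(j - 3)*(j - 2)*(j - 5)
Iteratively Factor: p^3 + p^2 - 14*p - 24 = (p - 4)*(p^2 + 5*p + 6) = (p - 4)*(p + 2)*(p + 3)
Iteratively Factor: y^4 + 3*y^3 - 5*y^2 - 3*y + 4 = (y + 1)*(y^3 + 2*y^2 - 7*y + 4) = (y - 1)*(y + 1)*(y^2 + 3*y - 4) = (y - 1)*(y + 1)*(y + 4)*(y - 1)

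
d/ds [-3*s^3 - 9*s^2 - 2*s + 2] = -9*s^2 - 18*s - 2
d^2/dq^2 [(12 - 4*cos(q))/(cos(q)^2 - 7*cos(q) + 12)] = 4*(cos(q)^2 + 4*cos(q) - 2)/(cos(q) - 4)^3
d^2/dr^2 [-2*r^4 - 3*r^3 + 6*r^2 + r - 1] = -24*r^2 - 18*r + 12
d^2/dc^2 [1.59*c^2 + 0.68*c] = 3.18000000000000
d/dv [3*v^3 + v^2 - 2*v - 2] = 9*v^2 + 2*v - 2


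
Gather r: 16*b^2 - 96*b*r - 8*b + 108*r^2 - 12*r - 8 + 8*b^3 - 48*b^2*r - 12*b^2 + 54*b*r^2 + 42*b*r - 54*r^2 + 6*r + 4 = 8*b^3 + 4*b^2 - 8*b + r^2*(54*b + 54) + r*(-48*b^2 - 54*b - 6) - 4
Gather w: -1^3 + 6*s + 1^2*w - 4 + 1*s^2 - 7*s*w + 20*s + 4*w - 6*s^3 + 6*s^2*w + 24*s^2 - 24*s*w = -6*s^3 + 25*s^2 + 26*s + w*(6*s^2 - 31*s + 5) - 5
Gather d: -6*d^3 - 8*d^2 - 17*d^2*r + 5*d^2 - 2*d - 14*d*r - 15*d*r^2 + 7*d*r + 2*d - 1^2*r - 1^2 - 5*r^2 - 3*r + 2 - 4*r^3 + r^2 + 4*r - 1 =-6*d^3 + d^2*(-17*r - 3) + d*(-15*r^2 - 7*r) - 4*r^3 - 4*r^2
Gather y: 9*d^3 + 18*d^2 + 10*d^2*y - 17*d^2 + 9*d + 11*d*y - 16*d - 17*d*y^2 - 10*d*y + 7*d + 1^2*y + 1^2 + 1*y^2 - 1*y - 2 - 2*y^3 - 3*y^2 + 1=9*d^3 + d^2 - 2*y^3 + y^2*(-17*d - 2) + y*(10*d^2 + d)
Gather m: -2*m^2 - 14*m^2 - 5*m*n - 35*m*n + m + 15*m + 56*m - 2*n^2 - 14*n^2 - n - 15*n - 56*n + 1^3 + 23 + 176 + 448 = -16*m^2 + m*(72 - 40*n) - 16*n^2 - 72*n + 648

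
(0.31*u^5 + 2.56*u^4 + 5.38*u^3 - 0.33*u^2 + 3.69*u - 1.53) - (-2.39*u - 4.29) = 0.31*u^5 + 2.56*u^4 + 5.38*u^3 - 0.33*u^2 + 6.08*u + 2.76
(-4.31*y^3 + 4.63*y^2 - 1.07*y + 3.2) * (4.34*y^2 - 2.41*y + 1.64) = -18.7054*y^5 + 30.4813*y^4 - 22.8705*y^3 + 24.0599*y^2 - 9.4668*y + 5.248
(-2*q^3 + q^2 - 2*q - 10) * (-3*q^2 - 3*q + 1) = 6*q^5 + 3*q^4 + q^3 + 37*q^2 + 28*q - 10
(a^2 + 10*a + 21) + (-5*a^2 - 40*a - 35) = -4*a^2 - 30*a - 14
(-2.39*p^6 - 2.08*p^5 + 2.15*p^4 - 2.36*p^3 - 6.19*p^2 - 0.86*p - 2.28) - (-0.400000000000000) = -2.39*p^6 - 2.08*p^5 + 2.15*p^4 - 2.36*p^3 - 6.19*p^2 - 0.86*p - 1.88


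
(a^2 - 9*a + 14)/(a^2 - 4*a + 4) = (a - 7)/(a - 2)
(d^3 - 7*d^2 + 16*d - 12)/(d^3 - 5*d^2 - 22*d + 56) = (d^2 - 5*d + 6)/(d^2 - 3*d - 28)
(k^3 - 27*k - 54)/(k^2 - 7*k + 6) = (k^2 + 6*k + 9)/(k - 1)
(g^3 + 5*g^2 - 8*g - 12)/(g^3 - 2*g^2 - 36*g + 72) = (g + 1)/(g - 6)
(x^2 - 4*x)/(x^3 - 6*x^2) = (x - 4)/(x*(x - 6))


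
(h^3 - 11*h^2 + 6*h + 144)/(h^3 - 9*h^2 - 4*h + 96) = (h - 6)/(h - 4)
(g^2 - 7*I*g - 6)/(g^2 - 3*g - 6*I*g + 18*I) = (g - I)/(g - 3)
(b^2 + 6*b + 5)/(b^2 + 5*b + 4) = (b + 5)/(b + 4)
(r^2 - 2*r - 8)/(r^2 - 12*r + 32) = (r + 2)/(r - 8)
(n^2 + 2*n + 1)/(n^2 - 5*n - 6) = (n + 1)/(n - 6)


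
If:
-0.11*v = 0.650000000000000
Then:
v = -5.91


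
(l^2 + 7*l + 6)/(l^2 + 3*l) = (l^2 + 7*l + 6)/(l*(l + 3))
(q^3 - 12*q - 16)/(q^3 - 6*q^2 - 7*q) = (-q^3 + 12*q + 16)/(q*(-q^2 + 6*q + 7))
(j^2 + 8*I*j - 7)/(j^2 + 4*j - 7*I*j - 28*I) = (j^2 + 8*I*j - 7)/(j^2 + j*(4 - 7*I) - 28*I)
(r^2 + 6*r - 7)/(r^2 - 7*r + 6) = (r + 7)/(r - 6)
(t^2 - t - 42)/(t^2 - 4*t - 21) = (t + 6)/(t + 3)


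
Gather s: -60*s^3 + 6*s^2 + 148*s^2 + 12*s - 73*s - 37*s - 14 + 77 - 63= -60*s^3 + 154*s^2 - 98*s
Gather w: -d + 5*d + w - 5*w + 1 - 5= 4*d - 4*w - 4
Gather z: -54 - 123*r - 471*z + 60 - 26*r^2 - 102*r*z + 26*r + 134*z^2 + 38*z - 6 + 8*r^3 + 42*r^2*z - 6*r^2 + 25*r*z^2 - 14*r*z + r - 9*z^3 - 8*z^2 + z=8*r^3 - 32*r^2 - 96*r - 9*z^3 + z^2*(25*r + 126) + z*(42*r^2 - 116*r - 432)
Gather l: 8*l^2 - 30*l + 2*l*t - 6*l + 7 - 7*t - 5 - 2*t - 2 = 8*l^2 + l*(2*t - 36) - 9*t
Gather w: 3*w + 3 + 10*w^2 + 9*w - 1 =10*w^2 + 12*w + 2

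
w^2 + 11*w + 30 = (w + 5)*(w + 6)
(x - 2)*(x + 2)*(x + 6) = x^3 + 6*x^2 - 4*x - 24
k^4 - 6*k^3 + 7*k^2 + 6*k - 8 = (k - 4)*(k - 2)*(k - 1)*(k + 1)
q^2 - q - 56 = (q - 8)*(q + 7)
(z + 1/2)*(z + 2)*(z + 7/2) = z^3 + 6*z^2 + 39*z/4 + 7/2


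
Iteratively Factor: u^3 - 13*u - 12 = (u + 1)*(u^2 - u - 12) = (u - 4)*(u + 1)*(u + 3)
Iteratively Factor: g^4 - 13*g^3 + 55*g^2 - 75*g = (g - 3)*(g^3 - 10*g^2 + 25*g) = g*(g - 3)*(g^2 - 10*g + 25) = g*(g - 5)*(g - 3)*(g - 5)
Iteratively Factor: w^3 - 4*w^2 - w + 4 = (w - 4)*(w^2 - 1) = (w - 4)*(w + 1)*(w - 1)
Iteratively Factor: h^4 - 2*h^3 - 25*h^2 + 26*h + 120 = (h + 2)*(h^3 - 4*h^2 - 17*h + 60) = (h + 2)*(h + 4)*(h^2 - 8*h + 15) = (h - 3)*(h + 2)*(h + 4)*(h - 5)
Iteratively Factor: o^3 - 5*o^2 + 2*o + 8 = (o - 2)*(o^2 - 3*o - 4) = (o - 4)*(o - 2)*(o + 1)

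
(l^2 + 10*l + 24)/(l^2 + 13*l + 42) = (l + 4)/(l + 7)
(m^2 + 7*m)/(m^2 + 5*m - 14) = m/(m - 2)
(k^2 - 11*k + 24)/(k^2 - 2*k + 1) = (k^2 - 11*k + 24)/(k^2 - 2*k + 1)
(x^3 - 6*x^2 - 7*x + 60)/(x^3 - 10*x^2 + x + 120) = (x - 4)/(x - 8)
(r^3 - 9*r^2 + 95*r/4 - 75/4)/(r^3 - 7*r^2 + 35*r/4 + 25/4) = (2*r - 3)/(2*r + 1)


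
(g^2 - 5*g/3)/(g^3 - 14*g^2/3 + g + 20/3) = g/(g^2 - 3*g - 4)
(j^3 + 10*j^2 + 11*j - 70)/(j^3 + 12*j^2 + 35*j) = (j - 2)/j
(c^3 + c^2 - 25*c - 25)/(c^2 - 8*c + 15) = (c^2 + 6*c + 5)/(c - 3)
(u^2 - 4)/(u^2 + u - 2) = (u - 2)/(u - 1)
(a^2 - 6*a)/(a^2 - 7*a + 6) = a/(a - 1)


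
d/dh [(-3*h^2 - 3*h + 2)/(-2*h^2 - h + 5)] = (-3*h^2 - 22*h - 13)/(4*h^4 + 4*h^3 - 19*h^2 - 10*h + 25)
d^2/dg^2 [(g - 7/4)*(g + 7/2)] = 2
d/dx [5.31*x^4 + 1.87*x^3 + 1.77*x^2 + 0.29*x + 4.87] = 21.24*x^3 + 5.61*x^2 + 3.54*x + 0.29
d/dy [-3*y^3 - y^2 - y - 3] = -9*y^2 - 2*y - 1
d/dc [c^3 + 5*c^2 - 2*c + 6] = 3*c^2 + 10*c - 2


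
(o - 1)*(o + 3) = o^2 + 2*o - 3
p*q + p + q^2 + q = (p + q)*(q + 1)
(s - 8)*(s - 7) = s^2 - 15*s + 56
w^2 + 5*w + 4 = (w + 1)*(w + 4)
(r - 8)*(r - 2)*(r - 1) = r^3 - 11*r^2 + 26*r - 16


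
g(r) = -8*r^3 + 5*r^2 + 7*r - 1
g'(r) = -24*r^2 + 10*r + 7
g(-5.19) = 1215.74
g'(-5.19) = -691.37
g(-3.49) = 375.54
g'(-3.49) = -320.22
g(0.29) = 1.26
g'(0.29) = 7.88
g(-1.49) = 26.13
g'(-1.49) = -61.18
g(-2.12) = 82.86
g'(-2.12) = -122.07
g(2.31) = -56.76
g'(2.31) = -97.97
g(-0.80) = 0.70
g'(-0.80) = -16.36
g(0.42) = 2.23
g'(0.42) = 6.97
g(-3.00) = 239.00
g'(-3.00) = -239.00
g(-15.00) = 28019.00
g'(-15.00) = -5543.00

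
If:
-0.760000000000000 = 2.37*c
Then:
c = -0.32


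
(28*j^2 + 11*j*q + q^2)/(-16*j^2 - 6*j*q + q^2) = (28*j^2 + 11*j*q + q^2)/(-16*j^2 - 6*j*q + q^2)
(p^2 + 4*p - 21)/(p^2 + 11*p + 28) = (p - 3)/(p + 4)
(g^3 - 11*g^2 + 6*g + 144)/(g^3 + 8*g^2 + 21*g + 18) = (g^2 - 14*g + 48)/(g^2 + 5*g + 6)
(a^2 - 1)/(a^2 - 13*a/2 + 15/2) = 2*(a^2 - 1)/(2*a^2 - 13*a + 15)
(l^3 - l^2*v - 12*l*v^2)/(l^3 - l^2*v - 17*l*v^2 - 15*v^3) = l*(-l + 4*v)/(-l^2 + 4*l*v + 5*v^2)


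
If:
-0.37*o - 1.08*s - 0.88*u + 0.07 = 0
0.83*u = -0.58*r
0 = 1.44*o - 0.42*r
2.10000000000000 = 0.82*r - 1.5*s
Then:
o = 5.53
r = 18.97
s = 8.97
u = -13.26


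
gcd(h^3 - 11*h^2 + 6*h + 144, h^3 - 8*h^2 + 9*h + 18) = h - 6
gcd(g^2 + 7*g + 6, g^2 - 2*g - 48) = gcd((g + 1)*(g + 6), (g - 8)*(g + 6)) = g + 6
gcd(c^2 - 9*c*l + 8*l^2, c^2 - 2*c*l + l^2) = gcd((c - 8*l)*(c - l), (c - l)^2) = c - l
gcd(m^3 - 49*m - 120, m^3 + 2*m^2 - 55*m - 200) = m^2 - 3*m - 40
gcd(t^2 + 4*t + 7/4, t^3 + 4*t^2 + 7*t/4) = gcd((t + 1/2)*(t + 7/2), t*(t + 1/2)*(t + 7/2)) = t^2 + 4*t + 7/4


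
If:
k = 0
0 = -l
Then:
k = 0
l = 0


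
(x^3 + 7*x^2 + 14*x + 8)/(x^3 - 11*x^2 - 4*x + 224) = (x^2 + 3*x + 2)/(x^2 - 15*x + 56)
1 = 1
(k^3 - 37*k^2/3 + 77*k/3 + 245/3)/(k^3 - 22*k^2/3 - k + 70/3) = (k - 7)/(k - 2)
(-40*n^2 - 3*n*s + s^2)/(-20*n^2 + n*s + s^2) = (-8*n + s)/(-4*n + s)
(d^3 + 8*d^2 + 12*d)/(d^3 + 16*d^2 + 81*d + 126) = d*(d + 2)/(d^2 + 10*d + 21)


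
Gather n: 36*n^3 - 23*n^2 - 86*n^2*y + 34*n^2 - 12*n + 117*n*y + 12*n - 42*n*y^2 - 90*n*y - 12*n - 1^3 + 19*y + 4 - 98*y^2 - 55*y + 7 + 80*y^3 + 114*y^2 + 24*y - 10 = 36*n^3 + n^2*(11 - 86*y) + n*(-42*y^2 + 27*y - 12) + 80*y^3 + 16*y^2 - 12*y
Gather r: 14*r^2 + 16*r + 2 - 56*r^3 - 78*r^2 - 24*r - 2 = -56*r^3 - 64*r^2 - 8*r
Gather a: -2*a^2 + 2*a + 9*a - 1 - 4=-2*a^2 + 11*a - 5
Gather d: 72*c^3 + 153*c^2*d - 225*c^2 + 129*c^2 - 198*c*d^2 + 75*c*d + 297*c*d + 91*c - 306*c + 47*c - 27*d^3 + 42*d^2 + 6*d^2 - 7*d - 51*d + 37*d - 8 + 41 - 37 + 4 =72*c^3 - 96*c^2 - 168*c - 27*d^3 + d^2*(48 - 198*c) + d*(153*c^2 + 372*c - 21)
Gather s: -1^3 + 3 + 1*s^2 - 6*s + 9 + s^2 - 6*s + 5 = 2*s^2 - 12*s + 16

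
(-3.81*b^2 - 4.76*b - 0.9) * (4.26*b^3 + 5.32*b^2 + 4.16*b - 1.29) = -16.2306*b^5 - 40.5468*b^4 - 45.0068*b^3 - 19.6747*b^2 + 2.3964*b + 1.161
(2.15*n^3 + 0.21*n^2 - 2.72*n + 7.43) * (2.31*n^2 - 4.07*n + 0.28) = 4.9665*n^5 - 8.2654*n^4 - 6.5359*n^3 + 28.2925*n^2 - 31.0017*n + 2.0804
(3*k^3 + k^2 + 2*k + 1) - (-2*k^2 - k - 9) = 3*k^3 + 3*k^2 + 3*k + 10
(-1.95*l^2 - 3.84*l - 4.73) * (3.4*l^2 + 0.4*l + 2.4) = -6.63*l^4 - 13.836*l^3 - 22.298*l^2 - 11.108*l - 11.352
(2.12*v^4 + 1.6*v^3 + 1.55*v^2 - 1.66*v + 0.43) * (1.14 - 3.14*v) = -6.6568*v^5 - 2.6072*v^4 - 3.043*v^3 + 6.9794*v^2 - 3.2426*v + 0.4902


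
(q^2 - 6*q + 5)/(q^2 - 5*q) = (q - 1)/q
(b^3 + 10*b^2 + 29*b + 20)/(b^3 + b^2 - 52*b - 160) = (b + 1)/(b - 8)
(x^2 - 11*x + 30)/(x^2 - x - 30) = (x - 5)/(x + 5)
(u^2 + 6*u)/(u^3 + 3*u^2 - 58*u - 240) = u/(u^2 - 3*u - 40)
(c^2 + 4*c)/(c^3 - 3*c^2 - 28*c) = 1/(c - 7)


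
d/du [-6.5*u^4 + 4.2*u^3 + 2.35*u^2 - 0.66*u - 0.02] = -26.0*u^3 + 12.6*u^2 + 4.7*u - 0.66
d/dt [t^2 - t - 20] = 2*t - 1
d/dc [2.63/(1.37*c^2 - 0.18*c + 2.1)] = (0.4734 - 7.2062*c)/(1.37*c^2 - 0.18*c + 2.1)^2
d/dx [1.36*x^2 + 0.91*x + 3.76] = 2.72*x + 0.91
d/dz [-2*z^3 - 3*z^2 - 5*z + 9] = -6*z^2 - 6*z - 5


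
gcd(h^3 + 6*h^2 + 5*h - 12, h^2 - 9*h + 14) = 1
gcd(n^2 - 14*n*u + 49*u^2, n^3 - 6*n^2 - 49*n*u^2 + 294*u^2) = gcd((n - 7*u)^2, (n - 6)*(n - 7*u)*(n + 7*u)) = -n + 7*u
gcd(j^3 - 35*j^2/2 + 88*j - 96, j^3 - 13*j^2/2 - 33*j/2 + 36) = j^2 - 19*j/2 + 12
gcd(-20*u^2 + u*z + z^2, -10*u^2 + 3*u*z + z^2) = 5*u + z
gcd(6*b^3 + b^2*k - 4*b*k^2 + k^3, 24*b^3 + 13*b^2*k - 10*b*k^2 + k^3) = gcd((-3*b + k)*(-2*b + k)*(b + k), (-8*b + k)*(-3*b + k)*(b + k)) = 3*b^2 + 2*b*k - k^2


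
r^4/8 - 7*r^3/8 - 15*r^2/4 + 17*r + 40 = (r/4 + 1)*(r/2 + 1)*(r - 8)*(r - 5)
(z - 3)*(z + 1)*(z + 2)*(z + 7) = z^4 + 7*z^3 - 7*z^2 - 55*z - 42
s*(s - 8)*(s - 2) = s^3 - 10*s^2 + 16*s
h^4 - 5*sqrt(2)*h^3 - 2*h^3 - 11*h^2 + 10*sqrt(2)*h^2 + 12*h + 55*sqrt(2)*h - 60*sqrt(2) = (h - 4)*(h - 1)*(h + 3)*(h - 5*sqrt(2))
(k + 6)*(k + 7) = k^2 + 13*k + 42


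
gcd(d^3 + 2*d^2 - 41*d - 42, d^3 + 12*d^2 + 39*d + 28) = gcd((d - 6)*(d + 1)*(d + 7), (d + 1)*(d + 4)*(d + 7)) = d^2 + 8*d + 7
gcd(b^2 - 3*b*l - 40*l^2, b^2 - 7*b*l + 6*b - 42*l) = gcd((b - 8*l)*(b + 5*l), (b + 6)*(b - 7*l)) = 1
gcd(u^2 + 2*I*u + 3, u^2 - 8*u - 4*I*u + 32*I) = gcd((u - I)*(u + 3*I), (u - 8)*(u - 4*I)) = 1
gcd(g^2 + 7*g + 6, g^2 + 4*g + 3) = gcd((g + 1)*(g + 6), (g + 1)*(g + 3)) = g + 1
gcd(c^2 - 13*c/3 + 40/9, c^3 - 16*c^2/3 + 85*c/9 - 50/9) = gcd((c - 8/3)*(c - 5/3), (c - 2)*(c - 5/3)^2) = c - 5/3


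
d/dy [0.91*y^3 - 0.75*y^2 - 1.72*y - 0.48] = 2.73*y^2 - 1.5*y - 1.72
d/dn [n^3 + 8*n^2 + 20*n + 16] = 3*n^2 + 16*n + 20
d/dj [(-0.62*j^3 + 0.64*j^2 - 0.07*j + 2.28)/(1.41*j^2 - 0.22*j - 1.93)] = (-0.8742*j^4 + 0.2728*j^3 + 3.5477*j^2 - 8.9*j + 0.6367)/(1.9881*j^4 - 0.6204*j^3 - 5.3942*j^2 + 0.8492*j + 3.7249)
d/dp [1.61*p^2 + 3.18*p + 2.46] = 3.22*p + 3.18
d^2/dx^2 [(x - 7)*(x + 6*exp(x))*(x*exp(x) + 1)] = x^3*exp(x) + 24*x^2*exp(2*x) - x^2*exp(x) - 120*x*exp(2*x) - 16*x*exp(x) - 156*exp(2*x) - 44*exp(x) + 2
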